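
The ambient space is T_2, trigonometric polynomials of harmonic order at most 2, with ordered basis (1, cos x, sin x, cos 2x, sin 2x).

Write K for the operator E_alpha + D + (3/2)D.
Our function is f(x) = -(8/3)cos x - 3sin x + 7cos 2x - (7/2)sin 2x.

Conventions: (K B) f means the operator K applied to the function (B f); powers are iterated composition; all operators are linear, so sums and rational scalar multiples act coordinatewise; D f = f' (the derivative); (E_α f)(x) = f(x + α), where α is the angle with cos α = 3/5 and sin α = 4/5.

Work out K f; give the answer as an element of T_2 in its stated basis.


E_alpha f = -4cos x + (1/3)sin x - (133/25)cos 2x - (287/50)sin 2x
D f = -3cos x + (8/3)sin x - 7cos 2x - 14sin 2x
D f = -3cos x + (8/3)sin x - 7cos 2x - 14sin 2x
((3/2)D) f = -(9/2)cos x + 4sin x - (21/2)cos 2x - 21sin 2x
(E_alpha + D + (3/2)D) f = -(23/2)cos x + 7sin x - (1141/50)cos 2x - (2037/50)sin 2x

the result is g(x) = -(23/2)cos x + 7sin x - (1141/50)cos 2x - (2037/50)sin 2x


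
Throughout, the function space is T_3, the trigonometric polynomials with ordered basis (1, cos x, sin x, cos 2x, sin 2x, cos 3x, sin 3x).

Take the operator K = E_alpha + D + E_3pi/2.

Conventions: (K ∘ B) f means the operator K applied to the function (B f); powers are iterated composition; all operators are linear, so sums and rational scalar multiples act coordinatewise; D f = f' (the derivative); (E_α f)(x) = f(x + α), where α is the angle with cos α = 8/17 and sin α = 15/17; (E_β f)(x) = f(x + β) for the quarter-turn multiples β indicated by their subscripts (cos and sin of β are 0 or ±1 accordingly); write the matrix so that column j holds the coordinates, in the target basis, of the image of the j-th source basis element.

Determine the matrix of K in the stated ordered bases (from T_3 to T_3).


image of 1: 2
image of cos x: (8/17)cos x - (15/17)sin x
image of sin x: (15/17)cos x + (8/17)sin x
image of cos 2x: -(450/289)cos 2x - (818/289)sin 2x
image of sin 2x: (818/289)cos 2x - (450/289)sin 2x
image of cos 3x: -(4888/4913)cos 3x - (19157/4913)sin 3x
image of sin 3x: (19157/4913)cos 3x - (4888/4913)sin 3x
each image's coordinates form column j of the matrix

the matrix is [[2, 0, 0, 0, 0, 0, 0]; [0, 8/17, 15/17, 0, 0, 0, 0]; [0, -15/17, 8/17, 0, 0, 0, 0]; [0, 0, 0, -450/289, 818/289, 0, 0]; [0, 0, 0, -818/289, -450/289, 0, 0]; [0, 0, 0, 0, 0, -4888/4913, 19157/4913]; [0, 0, 0, 0, 0, -19157/4913, -4888/4913]] (rows listed top to bottom)


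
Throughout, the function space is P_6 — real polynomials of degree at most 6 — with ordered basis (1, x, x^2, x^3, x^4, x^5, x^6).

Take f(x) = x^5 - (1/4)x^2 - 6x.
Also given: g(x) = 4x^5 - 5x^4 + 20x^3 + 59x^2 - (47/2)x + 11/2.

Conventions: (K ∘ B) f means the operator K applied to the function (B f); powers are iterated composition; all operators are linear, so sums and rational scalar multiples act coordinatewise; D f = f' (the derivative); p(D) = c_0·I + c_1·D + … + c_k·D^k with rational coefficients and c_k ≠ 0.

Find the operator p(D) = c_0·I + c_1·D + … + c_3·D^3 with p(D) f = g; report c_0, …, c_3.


D^0 f = x^5 - (1/4)x^2 - 6x
D^1 f = 5x^4 - (1/2)x - 6
D^2 f = 20x^3 - 1/2
D^3 f = 60x^2
matching coefficients of g against c_0 f + c_1 Df + … from the top degree down determines the c_i
solution: c_0 = 4, c_1 = -1, c_2 = 1, c_3 = 1

p(D) = 4·I − D + D^2 + D^3, i.e. c_0 = 4, c_1 = -1, c_2 = 1, c_3 = 1


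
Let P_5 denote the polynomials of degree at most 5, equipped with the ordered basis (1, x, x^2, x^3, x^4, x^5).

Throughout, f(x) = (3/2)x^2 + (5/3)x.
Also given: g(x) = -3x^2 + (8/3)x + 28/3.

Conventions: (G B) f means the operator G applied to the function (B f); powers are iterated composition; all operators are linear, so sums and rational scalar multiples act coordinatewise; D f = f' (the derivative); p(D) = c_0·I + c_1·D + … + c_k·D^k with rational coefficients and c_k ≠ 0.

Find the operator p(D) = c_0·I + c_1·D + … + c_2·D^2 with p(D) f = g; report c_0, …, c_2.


p(D) = -2·I + 2·D + 2·D^2, i.e. c_0 = -2, c_1 = 2, c_2 = 2

D^0 f = (3/2)x^2 + (5/3)x
D^1 f = 3x + 5/3
D^2 f = 3
matching coefficients of g against c_0 f + c_1 Df + … from the top degree down determines the c_i
solution: c_0 = -2, c_1 = 2, c_2 = 2


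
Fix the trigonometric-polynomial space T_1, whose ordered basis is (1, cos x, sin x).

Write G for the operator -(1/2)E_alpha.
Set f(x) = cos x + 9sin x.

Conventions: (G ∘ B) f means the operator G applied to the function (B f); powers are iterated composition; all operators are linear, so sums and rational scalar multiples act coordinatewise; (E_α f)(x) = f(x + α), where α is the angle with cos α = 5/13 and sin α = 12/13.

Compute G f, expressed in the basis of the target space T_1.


E_alpha f = (113/13)cos x + (33/13)sin x
(-(1/2)E_alpha) f = -(113/26)cos x - (33/26)sin x

g(x) = -(113/26)cos x - (33/26)sin x


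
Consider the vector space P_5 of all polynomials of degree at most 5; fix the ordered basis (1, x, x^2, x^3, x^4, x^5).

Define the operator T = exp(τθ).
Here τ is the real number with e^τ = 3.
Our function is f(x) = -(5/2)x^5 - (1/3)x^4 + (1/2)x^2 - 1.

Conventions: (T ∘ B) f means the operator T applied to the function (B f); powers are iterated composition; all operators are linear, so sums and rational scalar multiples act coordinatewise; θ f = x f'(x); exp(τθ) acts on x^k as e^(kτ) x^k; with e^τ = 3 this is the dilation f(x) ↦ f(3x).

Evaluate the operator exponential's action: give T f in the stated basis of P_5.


the result is g(x) = -(1215/2)x^5 - 27x^4 + (9/2)x^2 - 1

exp(τθ) x^k = e^(kτ) x^k; with e^τ = 3 this sends x^k to 3^k x^k
x^2 ↦ 9 x^2
x^4 ↦ 81 x^4
x^5 ↦ 243 x^5
applying this coordinatewise to f: exp(τθ) f = -(1215/2)x^5 - 27x^4 + (9/2)x^2 - 1


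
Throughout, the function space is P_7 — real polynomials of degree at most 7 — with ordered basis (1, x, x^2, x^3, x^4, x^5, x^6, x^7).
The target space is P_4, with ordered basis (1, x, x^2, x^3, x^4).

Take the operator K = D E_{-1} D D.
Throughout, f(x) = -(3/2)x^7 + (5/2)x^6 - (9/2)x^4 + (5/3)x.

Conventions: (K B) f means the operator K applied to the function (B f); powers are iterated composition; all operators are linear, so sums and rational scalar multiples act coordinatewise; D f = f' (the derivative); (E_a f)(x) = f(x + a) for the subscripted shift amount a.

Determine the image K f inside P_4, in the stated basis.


g(x) = -315x^4 + 1560x^3 - 2790x^2 + 2052x - 507

D f = -(21/2)x^6 + 15x^5 - 18x^3 + 5/3
D D f = -63x^5 + 75x^4 - 54x^2
E_{-1} D D f = -63x^5 + 390x^4 - 930x^3 + 1026x^2 - 507x + 84
D (E_{-1} D) D f = -315x^4 + 1560x^3 - 2790x^2 + 2052x - 507


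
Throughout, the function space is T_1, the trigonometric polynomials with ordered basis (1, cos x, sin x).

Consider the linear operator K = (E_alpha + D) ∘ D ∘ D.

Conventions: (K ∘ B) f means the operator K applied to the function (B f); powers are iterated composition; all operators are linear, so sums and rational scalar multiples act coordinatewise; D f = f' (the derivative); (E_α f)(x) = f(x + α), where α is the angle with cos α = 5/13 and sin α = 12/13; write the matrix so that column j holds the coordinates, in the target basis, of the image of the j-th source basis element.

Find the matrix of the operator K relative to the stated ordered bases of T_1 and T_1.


the matrix is [[0, 0, 0]; [0, -5/13, -25/13]; [0, 25/13, -5/13]] (rows listed top to bottom)

image of 1: 0
image of cos x: -(5/13)cos x + (25/13)sin x
image of sin x: -(25/13)cos x - (5/13)sin x
each image's coordinates form column j of the matrix


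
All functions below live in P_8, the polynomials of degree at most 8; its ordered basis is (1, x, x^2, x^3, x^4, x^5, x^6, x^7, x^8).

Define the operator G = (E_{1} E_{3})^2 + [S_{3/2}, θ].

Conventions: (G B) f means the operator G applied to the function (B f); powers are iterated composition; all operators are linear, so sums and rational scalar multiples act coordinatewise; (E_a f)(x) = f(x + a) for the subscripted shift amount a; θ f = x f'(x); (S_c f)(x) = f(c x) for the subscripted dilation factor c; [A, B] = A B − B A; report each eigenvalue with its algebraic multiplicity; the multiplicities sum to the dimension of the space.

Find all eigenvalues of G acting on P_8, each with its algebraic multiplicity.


λ = 1 (multiplicity 9)

image of 1: 1
image of x: x + 8
image of x^2: x^2 + 16x + 64
image of x^3: x^3 + 24x^2 + 192x + 512
image of x^4: x^4 + 32x^3 + 384x^2 + 2048x + 4096
image of x^5: x^5 + 40x^4 + 640x^3 + 5120x^2 + 20480x + 32768
image of x^6: x^6 + 48x^5 + 960x^4 + 10240x^3 + 61440x^2 + 196608x + 262144
image of x^7: x^7 + 56x^6 + 1344x^5 + 17920x^4 + 143360x^3 + 688128x^2 + 1835008x + 2097152
image of x^8: x^8 + 64x^7 + 1792x^6 + 28672x^5 + 286720x^4 + 1835008x^3 + 7340032x^2 + 16777216x + 16777216
the matrix is upper triangular; its diagonal is (1, 1, 1, 1, 1, 1, 1, 1, 1)
for a triangular matrix the eigenvalues are the diagonal entries, with algebraic multiplicity their repetition count


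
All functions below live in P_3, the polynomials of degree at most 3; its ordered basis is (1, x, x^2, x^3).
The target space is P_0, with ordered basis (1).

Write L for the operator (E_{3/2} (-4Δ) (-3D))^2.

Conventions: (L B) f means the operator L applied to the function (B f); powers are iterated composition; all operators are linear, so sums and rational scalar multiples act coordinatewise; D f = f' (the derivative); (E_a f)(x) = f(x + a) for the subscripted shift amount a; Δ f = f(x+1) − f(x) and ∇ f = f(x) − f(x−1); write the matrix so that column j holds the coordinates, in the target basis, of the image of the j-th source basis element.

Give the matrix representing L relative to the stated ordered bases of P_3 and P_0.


the matrix is [[0, 0, 0, 0]] (rows listed top to bottom)

image of 1: 0
image of x: 0
image of x^2: 0
image of x^3: 0
each image's coordinates form column j of the matrix


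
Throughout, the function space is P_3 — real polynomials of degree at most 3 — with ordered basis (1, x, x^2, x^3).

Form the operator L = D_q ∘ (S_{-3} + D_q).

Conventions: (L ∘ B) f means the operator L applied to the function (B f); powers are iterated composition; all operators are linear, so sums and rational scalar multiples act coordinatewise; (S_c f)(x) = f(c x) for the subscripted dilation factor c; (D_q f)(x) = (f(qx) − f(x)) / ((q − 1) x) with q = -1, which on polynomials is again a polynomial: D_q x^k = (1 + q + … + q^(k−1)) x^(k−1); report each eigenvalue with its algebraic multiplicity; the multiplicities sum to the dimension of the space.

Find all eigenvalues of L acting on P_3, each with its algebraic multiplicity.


image of 1: 0
image of x: -3
image of x^2: 0
image of x^3: -27x^2
the matrix is upper triangular; its diagonal is (0, 0, 0, 0)
for a triangular matrix the eigenvalues are the diagonal entries, with algebraic multiplicity their repetition count

λ = 0 (multiplicity 4)


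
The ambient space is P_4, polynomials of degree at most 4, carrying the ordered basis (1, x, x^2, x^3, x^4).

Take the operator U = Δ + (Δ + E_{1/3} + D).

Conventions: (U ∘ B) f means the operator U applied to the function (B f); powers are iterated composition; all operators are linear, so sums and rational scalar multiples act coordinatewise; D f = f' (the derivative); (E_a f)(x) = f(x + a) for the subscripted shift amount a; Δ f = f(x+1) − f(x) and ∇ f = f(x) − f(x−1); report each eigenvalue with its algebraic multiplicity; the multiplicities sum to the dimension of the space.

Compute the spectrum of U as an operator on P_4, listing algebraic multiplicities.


image of 1: 1
image of x: x + 10/3
image of x^2: x^2 + (20/3)x + 19/9
image of x^3: x^3 + 10x^2 + (19/3)x + 55/27
image of x^4: x^4 + (40/3)x^3 + (38/3)x^2 + (220/27)x + 163/81
the matrix is upper triangular; its diagonal is (1, 1, 1, 1, 1)
for a triangular matrix the eigenvalues are the diagonal entries, with algebraic multiplicity their repetition count

λ = 1 (multiplicity 5)


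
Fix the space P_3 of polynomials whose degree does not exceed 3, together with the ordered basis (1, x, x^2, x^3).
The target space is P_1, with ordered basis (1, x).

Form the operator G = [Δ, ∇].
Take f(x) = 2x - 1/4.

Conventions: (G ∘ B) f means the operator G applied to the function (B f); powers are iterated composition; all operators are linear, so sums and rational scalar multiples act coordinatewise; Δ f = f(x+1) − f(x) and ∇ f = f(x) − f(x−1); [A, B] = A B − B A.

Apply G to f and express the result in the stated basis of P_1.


∇ f = 2
Δ ∇ f = 0
Δ f = 2
∇ Δ f = 0
[Δ, ∇] f = 0

the result is g(x) = 0


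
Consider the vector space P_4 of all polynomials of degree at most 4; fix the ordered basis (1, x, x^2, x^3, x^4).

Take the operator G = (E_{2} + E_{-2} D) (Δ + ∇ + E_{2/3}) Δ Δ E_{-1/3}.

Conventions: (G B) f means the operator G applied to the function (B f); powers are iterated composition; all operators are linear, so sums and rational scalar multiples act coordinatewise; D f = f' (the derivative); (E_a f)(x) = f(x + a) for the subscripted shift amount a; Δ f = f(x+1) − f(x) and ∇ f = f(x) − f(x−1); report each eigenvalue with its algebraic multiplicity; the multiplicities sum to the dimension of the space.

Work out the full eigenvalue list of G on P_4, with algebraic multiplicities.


image of 1: 0
image of x: 0
image of x^2: 2
image of x^3: 6x + 38
image of x^4: 12x^2 + 152x + 886/3
the matrix is upper triangular; its diagonal is (0, 0, 0, 0, 0)
for a triangular matrix the eigenvalues are the diagonal entries, with algebraic multiplicity their repetition count

λ = 0 (multiplicity 5)


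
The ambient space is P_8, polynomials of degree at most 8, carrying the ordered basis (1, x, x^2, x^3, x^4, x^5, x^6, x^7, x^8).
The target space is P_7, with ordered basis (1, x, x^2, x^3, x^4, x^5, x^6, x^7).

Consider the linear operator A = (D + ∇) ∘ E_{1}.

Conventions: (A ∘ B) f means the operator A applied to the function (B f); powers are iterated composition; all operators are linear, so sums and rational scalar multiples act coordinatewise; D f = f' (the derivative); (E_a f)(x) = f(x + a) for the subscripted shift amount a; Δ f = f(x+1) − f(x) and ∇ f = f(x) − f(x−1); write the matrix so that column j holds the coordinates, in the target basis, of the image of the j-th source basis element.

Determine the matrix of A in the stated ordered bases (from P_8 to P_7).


the matrix is [[0, 2, 3, 4, 5, 6, 7, 8, 9]; [0, 0, 4, 9, 16, 25, 36, 49, 64]; [0, 0, 0, 6, 18, 40, 75, 126, 196]; [0, 0, 0, 0, 8, 30, 80, 175, 336]; [0, 0, 0, 0, 0, 10, 45, 140, 350]; [0, 0, 0, 0, 0, 0, 12, 63, 224]; [0, 0, 0, 0, 0, 0, 0, 14, 84]; [0, 0, 0, 0, 0, 0, 0, 0, 16]] (rows listed top to bottom)

image of 1: 0
image of x: 2
image of x^2: 4x + 3
image of x^3: 6x^2 + 9x + 4
image of x^4: 8x^3 + 18x^2 + 16x + 5
image of x^5: 10x^4 + 30x^3 + 40x^2 + 25x + 6
image of x^6: 12x^5 + 45x^4 + 80x^3 + 75x^2 + 36x + 7
image of x^7: 14x^6 + 63x^5 + 140x^4 + 175x^3 + 126x^2 + 49x + 8
image of x^8: 16x^7 + 84x^6 + 224x^5 + 350x^4 + 336x^3 + 196x^2 + 64x + 9
each image's coordinates form column j of the matrix


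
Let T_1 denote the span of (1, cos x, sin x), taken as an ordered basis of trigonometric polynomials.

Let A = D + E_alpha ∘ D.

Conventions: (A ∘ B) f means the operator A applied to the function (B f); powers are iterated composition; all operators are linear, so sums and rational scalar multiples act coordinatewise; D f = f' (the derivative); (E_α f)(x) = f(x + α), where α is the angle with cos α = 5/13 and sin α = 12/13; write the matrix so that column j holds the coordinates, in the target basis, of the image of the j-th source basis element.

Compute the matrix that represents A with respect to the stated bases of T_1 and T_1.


the matrix is [[0, 0, 0]; [0, -12/13, 18/13]; [0, -18/13, -12/13]] (rows listed top to bottom)

image of 1: 0
image of cos x: -(12/13)cos x - (18/13)sin x
image of sin x: (18/13)cos x - (12/13)sin x
each image's coordinates form column j of the matrix


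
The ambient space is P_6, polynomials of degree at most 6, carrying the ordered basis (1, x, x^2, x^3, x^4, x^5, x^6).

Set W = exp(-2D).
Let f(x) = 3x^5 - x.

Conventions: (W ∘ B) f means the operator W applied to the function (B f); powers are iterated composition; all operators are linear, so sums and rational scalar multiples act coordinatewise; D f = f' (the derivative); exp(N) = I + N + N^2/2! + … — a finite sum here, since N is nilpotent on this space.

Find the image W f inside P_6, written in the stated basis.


order-1 term: -30x^4 + 2
order-2 term: 120x^3
order-3 term: -240x^2
order-4 term: 240x
order-5 term: -96
the series for exp(-2D) f terminates at order 5
exp(-2D) f = 3x^5 - 30x^4 + 120x^3 - 240x^2 + 239x - 94

the result is g(x) = 3x^5 - 30x^4 + 120x^3 - 240x^2 + 239x - 94


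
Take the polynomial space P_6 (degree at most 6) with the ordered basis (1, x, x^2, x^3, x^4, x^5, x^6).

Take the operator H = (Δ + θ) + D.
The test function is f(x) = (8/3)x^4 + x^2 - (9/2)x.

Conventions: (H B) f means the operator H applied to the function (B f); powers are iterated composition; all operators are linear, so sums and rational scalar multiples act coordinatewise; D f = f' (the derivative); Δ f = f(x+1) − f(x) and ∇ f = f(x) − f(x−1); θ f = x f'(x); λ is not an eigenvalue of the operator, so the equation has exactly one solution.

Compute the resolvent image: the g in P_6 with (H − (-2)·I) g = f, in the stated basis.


write g with unknown coordinates in the stated basis and equate coefficients in (H − (-2)·I) g = f
solving from the highest basis element down gives g = (4/9)x^4 - (32/45)x^3 + (13/20)x^2 - (607/270)x + 2221/1080
check: H g = (16/9)x^4 + (64/45)x^3 - (3/10)x^2 - (1/270)x - 2221/540
so H g − (-2)·g = (8/3)x^4 + x^2 - (9/2)x = f ✓

the result is g(x) = (4/9)x^4 - (32/45)x^3 + (13/20)x^2 - (607/270)x + 2221/1080


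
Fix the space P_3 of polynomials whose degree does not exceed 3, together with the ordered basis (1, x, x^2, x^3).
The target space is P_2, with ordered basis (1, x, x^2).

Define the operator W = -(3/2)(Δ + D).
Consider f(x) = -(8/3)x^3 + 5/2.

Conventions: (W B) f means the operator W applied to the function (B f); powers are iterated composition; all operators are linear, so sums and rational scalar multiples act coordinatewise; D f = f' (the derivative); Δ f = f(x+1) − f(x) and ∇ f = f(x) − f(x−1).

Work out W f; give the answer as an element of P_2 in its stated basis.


the result is g(x) = 24x^2 + 12x + 4

Δ f = -8x^2 - 8x - 8/3
D f = -8x^2
(Δ + D) f = -16x^2 - 8x - 8/3
(-(3/2)(Δ + D)) f = 24x^2 + 12x + 4


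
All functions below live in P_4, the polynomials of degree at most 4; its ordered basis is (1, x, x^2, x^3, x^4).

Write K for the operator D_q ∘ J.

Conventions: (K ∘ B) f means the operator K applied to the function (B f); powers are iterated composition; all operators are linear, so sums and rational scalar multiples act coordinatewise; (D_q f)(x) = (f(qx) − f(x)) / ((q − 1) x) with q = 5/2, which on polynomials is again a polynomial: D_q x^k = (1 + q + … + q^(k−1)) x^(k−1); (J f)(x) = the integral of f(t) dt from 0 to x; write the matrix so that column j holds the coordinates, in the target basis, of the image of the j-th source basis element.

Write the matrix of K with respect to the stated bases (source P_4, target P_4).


image of 1: 1
image of x: (7/4)x
image of x^2: (13/4)x^2
image of x^3: (203/32)x^3
image of x^4: (1031/80)x^4
each image's coordinates form column j of the matrix

the matrix is [[1, 0, 0, 0, 0]; [0, 7/4, 0, 0, 0]; [0, 0, 13/4, 0, 0]; [0, 0, 0, 203/32, 0]; [0, 0, 0, 0, 1031/80]] (rows listed top to bottom)


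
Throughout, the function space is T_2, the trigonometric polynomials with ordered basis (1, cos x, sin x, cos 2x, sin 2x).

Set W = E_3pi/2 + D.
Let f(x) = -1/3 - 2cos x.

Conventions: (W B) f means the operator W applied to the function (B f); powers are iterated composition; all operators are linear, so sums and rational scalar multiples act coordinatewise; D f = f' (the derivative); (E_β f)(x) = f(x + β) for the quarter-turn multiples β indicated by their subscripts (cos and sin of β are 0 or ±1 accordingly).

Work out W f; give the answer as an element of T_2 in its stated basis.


E_3pi/2 f = -1/3 - 2sin x
D f = 2sin x
(E_3pi/2 + D) f = -1/3

g(x) = -1/3


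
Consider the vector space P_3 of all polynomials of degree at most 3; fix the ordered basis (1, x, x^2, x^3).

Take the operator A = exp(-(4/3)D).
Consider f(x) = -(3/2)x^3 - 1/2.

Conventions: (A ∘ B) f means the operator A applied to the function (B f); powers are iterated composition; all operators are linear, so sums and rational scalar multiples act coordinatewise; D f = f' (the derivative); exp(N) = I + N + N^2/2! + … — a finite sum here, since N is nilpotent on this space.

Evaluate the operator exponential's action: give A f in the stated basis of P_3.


order-1 term: 6x^2
order-2 term: -8x
order-3 term: 32/9
the series for exp(-(4/3)D) f terminates at order 3
exp(-(4/3)D) f = -(3/2)x^3 + 6x^2 - 8x + 55/18

g(x) = -(3/2)x^3 + 6x^2 - 8x + 55/18


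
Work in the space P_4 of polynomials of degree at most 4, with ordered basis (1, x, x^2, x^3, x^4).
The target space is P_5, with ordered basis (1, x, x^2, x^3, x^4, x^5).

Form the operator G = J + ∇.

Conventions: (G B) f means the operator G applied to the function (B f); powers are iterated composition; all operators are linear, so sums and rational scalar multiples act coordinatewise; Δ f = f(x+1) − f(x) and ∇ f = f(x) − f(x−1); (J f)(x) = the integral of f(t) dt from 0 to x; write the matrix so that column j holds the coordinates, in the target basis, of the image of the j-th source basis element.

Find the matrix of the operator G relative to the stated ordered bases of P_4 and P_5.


the matrix is [[0, 1, -1, 1, -1]; [1, 0, 2, -3, 4]; [0, 1/2, 0, 3, -6]; [0, 0, 1/3, 0, 4]; [0, 0, 0, 1/4, 0]; [0, 0, 0, 0, 1/5]] (rows listed top to bottom)

image of 1: x
image of x: (1/2)x^2 + 1
image of x^2: (1/3)x^3 + 2x - 1
image of x^3: (1/4)x^4 + 3x^2 - 3x + 1
image of x^4: (1/5)x^5 + 4x^3 - 6x^2 + 4x - 1
each image's coordinates form column j of the matrix


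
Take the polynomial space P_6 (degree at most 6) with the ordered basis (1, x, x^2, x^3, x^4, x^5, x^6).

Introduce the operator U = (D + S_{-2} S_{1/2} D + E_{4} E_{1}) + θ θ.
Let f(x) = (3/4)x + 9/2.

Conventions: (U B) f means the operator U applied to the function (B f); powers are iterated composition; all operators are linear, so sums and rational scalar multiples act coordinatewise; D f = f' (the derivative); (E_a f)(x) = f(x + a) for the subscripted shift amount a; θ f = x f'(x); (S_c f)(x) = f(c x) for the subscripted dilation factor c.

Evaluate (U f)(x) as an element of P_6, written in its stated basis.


g(x) = (3/2)x + 39/4

D f = 3/4
D f = 3/4
S_{1/2} D f = 3/4
S_{-2} S_{1/2} D f = 3/4
E_{1} f = (3/4)x + 21/4
E_{4} E_{1} f = (3/4)x + 33/4
(D + S_{-2} S_{1/2} D + E_{4} E_{1}) f = (3/4)x + 39/4
θ f = (3/4)x
θ θ f = (3/4)x
((D + S_{-2} S_{1/2} D + E_{4} E_{1}) + θ θ) f = (3/2)x + 39/4


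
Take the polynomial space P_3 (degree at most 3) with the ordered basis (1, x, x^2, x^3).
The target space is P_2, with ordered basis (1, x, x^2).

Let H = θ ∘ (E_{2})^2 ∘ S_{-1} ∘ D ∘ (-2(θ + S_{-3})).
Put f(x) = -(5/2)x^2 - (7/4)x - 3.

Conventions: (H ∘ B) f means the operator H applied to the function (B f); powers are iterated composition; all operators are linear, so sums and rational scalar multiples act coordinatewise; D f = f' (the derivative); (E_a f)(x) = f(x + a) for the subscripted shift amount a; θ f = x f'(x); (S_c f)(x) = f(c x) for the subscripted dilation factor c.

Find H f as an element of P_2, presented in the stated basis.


θ f = -5x^2 - (7/4)x
S_{-3} f = -(45/2)x^2 + (21/4)x - 3
(θ + S_{-3}) f = -(55/2)x^2 + (7/2)x - 3
(-2(θ + S_{-3})) f = 55x^2 - 7x + 6
D (-2(θ + S_{-3})) f = 110x - 7
S_{-1} D (-2(θ + S_{-3})) f = -110x - 7
E_{2} (S_{-1} ∘ D) (-2(θ + S_{-3})) f = -110x - 227
E_{2} E_{2} (S_{-1} ∘ D) (-2(θ + S_{-3})) f = -110x - 447
θ (E_{2})^2 (S_{-1} ∘ D) (-2(θ + S_{-3})) f = -110x

the result is g(x) = -110x


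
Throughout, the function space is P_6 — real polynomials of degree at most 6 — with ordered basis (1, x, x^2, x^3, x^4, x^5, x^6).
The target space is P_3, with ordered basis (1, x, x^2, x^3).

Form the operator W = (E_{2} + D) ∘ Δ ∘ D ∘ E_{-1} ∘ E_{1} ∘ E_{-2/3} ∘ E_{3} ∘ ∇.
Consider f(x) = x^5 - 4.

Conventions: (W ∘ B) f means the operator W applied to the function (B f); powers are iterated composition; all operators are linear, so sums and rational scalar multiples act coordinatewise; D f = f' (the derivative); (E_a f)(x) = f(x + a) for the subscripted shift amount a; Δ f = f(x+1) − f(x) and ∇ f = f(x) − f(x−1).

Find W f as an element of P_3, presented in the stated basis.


the image equals g(x) = 60x^2 + 640x + 4250/3

∇ f = 5x^4 - 10x^3 + 10x^2 - 5x + 1
E_{3} ∇ f = 5x^4 + 50x^3 + 190x^2 + 325x + 211
E_{-2/3} (E_{3} ∘ ∇) f = 5x^4 + (110/3)x^3 + (310/3)x^2 + (3575/27)x + 5261/81
E_{1} (E_{-2/3} ∘ E_{3} ∘ ∇) f = 5x^4 + (170/3)x^3 + (730/3)x^2 + (12665/27)x + 27731/81
E_{-1} E_{1} (E_{-2/3} ∘ E_{3} ∘ ∇) f = 5x^4 + (110/3)x^3 + (310/3)x^2 + (3575/27)x + 5261/81
D E_{-1} E_{1} (E_{-2/3} ∘ E_{3} ∘ ∇) f = 20x^3 + 110x^2 + (620/3)x + 3575/27
Δ (D ∘ E_{-1}) E_{1} (E_{-2/3} ∘ E_{3} ∘ ∇) f = 60x^2 + 280x + 1010/3
E_{2} (Δ ∘ D ∘ E_{-1} ∘ E_{1}) (E_{-2/3} ∘ E_{3} ∘ ∇) f = 60x^2 + 520x + 3410/3
D (Δ ∘ D ∘ E_{-1} ∘ E_{1}) (E_{-2/3} ∘ E_{3} ∘ ∇) f = 120x + 280
(E_{2} + D) (Δ ∘ D ∘ E_{-1} ∘ E_{1}) (E_{-2/3} ∘ E_{3} ∘ ∇) f = 60x^2 + 640x + 4250/3


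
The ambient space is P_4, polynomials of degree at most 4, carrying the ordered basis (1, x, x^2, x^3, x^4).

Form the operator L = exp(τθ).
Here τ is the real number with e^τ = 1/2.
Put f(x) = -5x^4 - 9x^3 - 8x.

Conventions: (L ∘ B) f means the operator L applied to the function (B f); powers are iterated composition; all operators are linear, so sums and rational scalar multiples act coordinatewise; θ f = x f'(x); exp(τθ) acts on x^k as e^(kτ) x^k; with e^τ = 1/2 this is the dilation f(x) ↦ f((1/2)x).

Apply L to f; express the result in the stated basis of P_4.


exp(τθ) x^k = e^(kτ) x^k; with e^τ = 1/2 this sends x^k to (1/2)^k x^k
x ↦ 1/2 x
x^3 ↦ 1/8 x^3
x^4 ↦ 1/16 x^4
applying this coordinatewise to f: exp(τθ) f = -(5/16)x^4 - (9/8)x^3 - 4x

the image equals g(x) = -(5/16)x^4 - (9/8)x^3 - 4x


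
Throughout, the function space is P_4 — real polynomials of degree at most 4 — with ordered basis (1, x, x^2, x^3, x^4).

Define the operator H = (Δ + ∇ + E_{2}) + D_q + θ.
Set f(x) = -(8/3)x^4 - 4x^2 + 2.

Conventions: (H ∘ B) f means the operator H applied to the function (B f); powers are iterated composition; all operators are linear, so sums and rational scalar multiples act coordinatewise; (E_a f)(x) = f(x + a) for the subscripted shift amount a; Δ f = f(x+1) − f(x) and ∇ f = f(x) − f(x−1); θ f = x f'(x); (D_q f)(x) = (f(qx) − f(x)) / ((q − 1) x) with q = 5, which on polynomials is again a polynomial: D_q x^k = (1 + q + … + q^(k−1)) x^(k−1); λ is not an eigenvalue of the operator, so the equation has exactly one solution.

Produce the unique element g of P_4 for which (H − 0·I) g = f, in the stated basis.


write g with unknown coordinates in the stated basis and equate coefficients in (H − 0·I) g = f
solving from the highest basis element down gives g = -(8/15)x^4 + (344/15)x^3 - (2932/9)x^2 + (96908/45)x - 435746/45
check: H g = -(8/3)x^4 - 4x^2 + 2
so H g − 0·g = -(8/3)x^4 - 4x^2 + 2 = f ✓

the result is g(x) = -(8/15)x^4 + (344/15)x^3 - (2932/9)x^2 + (96908/45)x - 435746/45


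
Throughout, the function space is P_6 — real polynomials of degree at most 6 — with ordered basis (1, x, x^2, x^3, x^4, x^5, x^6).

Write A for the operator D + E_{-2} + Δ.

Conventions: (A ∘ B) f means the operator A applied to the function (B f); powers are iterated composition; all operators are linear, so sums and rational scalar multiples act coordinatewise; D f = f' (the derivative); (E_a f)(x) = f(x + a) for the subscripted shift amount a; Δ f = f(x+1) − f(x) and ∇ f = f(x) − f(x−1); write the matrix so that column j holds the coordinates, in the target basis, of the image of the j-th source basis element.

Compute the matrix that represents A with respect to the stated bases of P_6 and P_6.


image of 1: 1
image of x: x
image of x^2: x^2 + 5
image of x^3: x^3 + 15x - 7
image of x^4: x^4 + 30x^2 - 28x + 17
image of x^5: x^5 + 50x^3 - 70x^2 + 85x - 31
image of x^6: x^6 + 75x^4 - 140x^3 + 255x^2 - 186x + 65
each image's coordinates form column j of the matrix

the matrix is [[1, 0, 5, -7, 17, -31, 65]; [0, 1, 0, 15, -28, 85, -186]; [0, 0, 1, 0, 30, -70, 255]; [0, 0, 0, 1, 0, 50, -140]; [0, 0, 0, 0, 1, 0, 75]; [0, 0, 0, 0, 0, 1, 0]; [0, 0, 0, 0, 0, 0, 1]] (rows listed top to bottom)


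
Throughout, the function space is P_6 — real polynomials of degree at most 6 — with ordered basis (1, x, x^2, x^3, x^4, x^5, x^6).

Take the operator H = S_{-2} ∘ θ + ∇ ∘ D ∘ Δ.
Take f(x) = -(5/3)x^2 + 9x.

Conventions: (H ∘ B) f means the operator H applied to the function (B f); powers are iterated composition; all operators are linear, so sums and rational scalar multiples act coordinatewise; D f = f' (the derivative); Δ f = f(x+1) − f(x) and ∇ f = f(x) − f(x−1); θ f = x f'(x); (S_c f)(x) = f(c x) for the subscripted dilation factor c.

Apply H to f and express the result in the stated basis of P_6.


g(x) = -(40/3)x^2 - 18x

θ f = -(10/3)x^2 + 9x
S_{-2} θ f = -(40/3)x^2 - 18x
Δ f = -(10/3)x + 22/3
D Δ f = -10/3
∇ D Δ f = 0
(S_{-2} ∘ θ + ∇ ∘ D ∘ Δ) f = -(40/3)x^2 - 18x


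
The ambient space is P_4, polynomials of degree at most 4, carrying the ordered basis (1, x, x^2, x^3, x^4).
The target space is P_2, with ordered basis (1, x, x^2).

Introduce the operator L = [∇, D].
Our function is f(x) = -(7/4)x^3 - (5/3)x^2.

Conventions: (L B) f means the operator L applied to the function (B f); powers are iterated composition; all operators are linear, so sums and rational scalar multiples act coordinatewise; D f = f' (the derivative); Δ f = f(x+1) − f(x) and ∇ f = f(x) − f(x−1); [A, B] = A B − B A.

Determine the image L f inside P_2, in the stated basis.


g(x) = 0

D f = -(21/4)x^2 - (10/3)x
∇ D f = -(21/2)x + 23/12
∇ f = -(21/4)x^2 + (23/12)x - 1/12
D ∇ f = -(21/2)x + 23/12
[∇, D] f = 0


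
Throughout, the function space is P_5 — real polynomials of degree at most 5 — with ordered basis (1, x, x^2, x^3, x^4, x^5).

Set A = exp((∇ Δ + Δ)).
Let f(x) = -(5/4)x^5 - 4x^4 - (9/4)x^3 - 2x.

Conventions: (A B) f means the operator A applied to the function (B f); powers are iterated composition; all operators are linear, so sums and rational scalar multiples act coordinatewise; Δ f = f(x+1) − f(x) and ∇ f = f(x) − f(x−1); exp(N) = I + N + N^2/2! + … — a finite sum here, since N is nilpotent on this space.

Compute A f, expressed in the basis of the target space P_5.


order-1 term: -(25/4)x^4 - (107/2)x^3 - (365/4)x^2 - 55x - 35/2
order-2 term: -(25/2)x^3 - (273/2)x^2 - (689/2)x - 401/2
order-3 term: -(25/2)x^2 - (257/2)x - 511/2
order-4 term: -(25/4)x - 83/2
order-5 term: -5/4
the series for exp((∇ Δ + Δ)) f terminates at order 5
exp((∇ Δ + Δ)) f = -(5/4)x^5 - (41/4)x^4 - (273/4)x^3 - (961/4)x^2 - (2145/4)x - 2065/4

g(x) = -(5/4)x^5 - (41/4)x^4 - (273/4)x^3 - (961/4)x^2 - (2145/4)x - 2065/4


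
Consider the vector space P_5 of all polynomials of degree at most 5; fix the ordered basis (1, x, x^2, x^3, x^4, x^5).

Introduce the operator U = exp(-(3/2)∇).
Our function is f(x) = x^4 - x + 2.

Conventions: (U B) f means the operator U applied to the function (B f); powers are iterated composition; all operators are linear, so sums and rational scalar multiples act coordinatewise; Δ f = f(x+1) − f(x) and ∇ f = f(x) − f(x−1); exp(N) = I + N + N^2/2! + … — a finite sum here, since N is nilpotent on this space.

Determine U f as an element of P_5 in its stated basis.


order-1 term: -6x^3 + 9x^2 - 6x + 3
order-2 term: (27/2)x^2 - 27x + 63/4
order-3 term: -(27/2)x + 81/4
order-4 term: 81/16
the series for exp(-(3/2)∇) f terminates at order 4
exp(-(3/2)∇) f = x^4 - 6x^3 + (45/2)x^2 - (95/2)x + 737/16

the image equals g(x) = x^4 - 6x^3 + (45/2)x^2 - (95/2)x + 737/16


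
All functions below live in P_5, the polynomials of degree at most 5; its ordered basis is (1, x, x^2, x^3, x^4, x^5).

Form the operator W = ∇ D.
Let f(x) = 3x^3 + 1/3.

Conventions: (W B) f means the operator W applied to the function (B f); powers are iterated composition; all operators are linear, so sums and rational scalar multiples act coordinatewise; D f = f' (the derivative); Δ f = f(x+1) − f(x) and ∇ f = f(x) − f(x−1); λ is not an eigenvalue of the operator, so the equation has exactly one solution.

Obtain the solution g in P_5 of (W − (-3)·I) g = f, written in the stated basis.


write g with unknown coordinates in the stated basis and equate coefficients in (W − (-3)·I) g = f
solving from the highest basis element down gives g = x^3 - 2x + 10/9
check: W g = 6x - 3
so W g − (-3)·g = 3x^3 + 1/3 = f ✓

the result is g(x) = x^3 - 2x + 10/9


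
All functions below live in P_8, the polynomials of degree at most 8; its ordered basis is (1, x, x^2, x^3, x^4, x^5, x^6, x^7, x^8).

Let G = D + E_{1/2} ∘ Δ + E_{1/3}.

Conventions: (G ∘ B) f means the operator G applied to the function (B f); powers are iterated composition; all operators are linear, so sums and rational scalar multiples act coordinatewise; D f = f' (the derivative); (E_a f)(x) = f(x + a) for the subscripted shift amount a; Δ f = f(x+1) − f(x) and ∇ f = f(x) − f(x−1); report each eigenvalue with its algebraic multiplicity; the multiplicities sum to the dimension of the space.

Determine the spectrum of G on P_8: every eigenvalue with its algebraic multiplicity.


λ = 1 (multiplicity 9)

image of 1: 1
image of x: x + 7/3
image of x^2: x^2 + (14/3)x + 19/9
image of x^3: x^3 + 7x^2 + (19/3)x + 355/108
image of x^4: x^4 + (28/3)x^3 + (38/3)x^2 + (355/27)x + 406/81
image of x^5: x^5 + (35/3)x^4 + (190/9)x^3 + (1775/54)x^2 + (2030/81)x + 29419/3888
image of x^6: x^6 + 14x^5 + (95/3)x^4 + (1775/27)x^3 + (2030/27)x^2 + (29419/648)x + 66347/5832
image of x^7: x^7 + (49/3)x^6 + (133/3)x^5 + (12425/108)x^4 + (14210/81)x^3 + (205933/1296)x^2 + (464429/5832)x + 2390455/139968
image of x^8: x^8 + (56/3)x^7 + (532/9)x^6 + (4970/27)x^5 + (28420/81)x^4 + (205933/486)x^3 + (464429/1458)x^2 + (2390455/17496)x + 1345013/52488
the matrix is upper triangular; its diagonal is (1, 1, 1, 1, 1, 1, 1, 1, 1)
for a triangular matrix the eigenvalues are the diagonal entries, with algebraic multiplicity their repetition count


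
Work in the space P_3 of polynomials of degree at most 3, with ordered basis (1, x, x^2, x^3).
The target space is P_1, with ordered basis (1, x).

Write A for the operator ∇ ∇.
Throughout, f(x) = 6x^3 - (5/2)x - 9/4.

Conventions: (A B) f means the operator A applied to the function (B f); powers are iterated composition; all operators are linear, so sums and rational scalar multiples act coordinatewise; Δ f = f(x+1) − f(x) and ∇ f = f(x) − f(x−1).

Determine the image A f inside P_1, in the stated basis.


∇ f = 18x^2 - 18x + 7/2
∇ ∇ f = 36x - 36

the image equals g(x) = 36x - 36


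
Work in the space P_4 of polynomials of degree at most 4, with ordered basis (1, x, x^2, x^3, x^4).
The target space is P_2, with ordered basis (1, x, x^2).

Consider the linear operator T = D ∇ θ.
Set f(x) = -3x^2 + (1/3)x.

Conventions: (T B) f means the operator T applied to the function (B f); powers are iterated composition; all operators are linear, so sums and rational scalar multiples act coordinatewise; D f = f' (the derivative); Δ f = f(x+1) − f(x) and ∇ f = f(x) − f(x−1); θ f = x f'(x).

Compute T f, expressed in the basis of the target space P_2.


θ f = -6x^2 + (1/3)x
∇ θ f = -12x + 19/3
D ∇ θ f = -12

the image equals g(x) = -12


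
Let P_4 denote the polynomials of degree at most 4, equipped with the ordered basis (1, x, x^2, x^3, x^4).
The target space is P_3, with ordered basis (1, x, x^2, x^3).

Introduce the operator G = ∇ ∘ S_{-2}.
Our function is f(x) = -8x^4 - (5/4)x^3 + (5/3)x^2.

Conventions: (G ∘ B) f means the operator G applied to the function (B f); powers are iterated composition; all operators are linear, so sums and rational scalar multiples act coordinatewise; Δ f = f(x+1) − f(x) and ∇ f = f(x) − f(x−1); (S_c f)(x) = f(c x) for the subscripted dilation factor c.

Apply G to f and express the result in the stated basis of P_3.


S_{-2} f = -128x^4 + 10x^3 + (20/3)x^2
∇ S_{-2} f = -512x^3 + 798x^2 - (1586/3)x + 394/3

the result is g(x) = -512x^3 + 798x^2 - (1586/3)x + 394/3


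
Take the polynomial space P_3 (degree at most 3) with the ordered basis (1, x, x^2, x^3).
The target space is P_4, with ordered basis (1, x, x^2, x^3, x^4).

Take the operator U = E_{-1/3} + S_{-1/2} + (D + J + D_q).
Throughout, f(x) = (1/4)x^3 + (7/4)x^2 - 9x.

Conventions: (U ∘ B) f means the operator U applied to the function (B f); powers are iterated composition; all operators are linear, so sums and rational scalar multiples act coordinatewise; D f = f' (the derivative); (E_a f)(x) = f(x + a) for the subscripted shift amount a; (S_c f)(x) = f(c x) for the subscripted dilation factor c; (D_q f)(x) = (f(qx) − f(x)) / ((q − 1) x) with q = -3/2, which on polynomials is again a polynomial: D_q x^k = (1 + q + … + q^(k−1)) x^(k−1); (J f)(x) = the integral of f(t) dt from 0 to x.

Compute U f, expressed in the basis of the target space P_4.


the result is g(x) = (1/16)x^4 + (77/96)x^3 - (11/8)x^2 - (71/24)x - 400/27

E_{-1/3} f = (1/4)x^3 + (3/2)x^2 - (121/12)x + 86/27
S_{-1/2} f = -(1/32)x^3 + (7/16)x^2 + (9/2)x
D f = (3/4)x^2 + (7/2)x - 9
J f = (1/16)x^4 + (7/12)x^3 - (9/2)x^2
D_q f = (7/16)x^2 - (7/8)x - 9
(D + J + D_q) f = (1/16)x^4 + (7/12)x^3 - (53/16)x^2 + (21/8)x - 18
(E_{-1/3} + S_{-1/2} + (D + J + D_q)) f = (1/16)x^4 + (77/96)x^3 - (11/8)x^2 - (71/24)x - 400/27


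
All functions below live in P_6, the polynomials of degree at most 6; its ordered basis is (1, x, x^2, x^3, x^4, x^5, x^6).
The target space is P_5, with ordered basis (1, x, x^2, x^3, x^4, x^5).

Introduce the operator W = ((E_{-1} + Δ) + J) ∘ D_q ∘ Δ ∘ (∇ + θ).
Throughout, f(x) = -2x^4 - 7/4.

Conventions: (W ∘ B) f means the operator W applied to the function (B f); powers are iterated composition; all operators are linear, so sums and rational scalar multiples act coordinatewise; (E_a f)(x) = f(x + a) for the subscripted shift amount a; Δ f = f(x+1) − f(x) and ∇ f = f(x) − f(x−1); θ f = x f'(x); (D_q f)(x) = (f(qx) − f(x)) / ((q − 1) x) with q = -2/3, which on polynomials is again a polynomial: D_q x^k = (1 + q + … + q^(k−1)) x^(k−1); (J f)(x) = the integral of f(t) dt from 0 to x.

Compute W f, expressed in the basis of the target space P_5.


g(x) = -(224/27)x^3 - (332/9)x^2 - 56x - 736/9

∇ f = -8x^3 + 12x^2 - 8x + 2
θ f = -8x^4
(∇ + θ) f = -8x^4 - 8x^3 + 12x^2 - 8x + 2
Δ (∇ + θ) f = -32x^3 - 72x^2 - 32x - 12
D_q Δ (∇ + θ) f = -(224/9)x^2 - 24x - 32
E_{-1} (D_q ∘ Δ) (∇ + θ) f = -(224/9)x^2 + (232/9)x - 296/9
Δ (D_q ∘ Δ) (∇ + θ) f = -(448/9)x - 440/9
(E_{-1} + Δ) (D_q ∘ Δ) (∇ + θ) f = -(224/9)x^2 - 24x - 736/9
J (D_q ∘ Δ) (∇ + θ) f = -(224/27)x^3 - 12x^2 - 32x
((E_{-1} + Δ) + J) (D_q ∘ Δ) (∇ + θ) f = -(224/27)x^3 - (332/9)x^2 - 56x - 736/9


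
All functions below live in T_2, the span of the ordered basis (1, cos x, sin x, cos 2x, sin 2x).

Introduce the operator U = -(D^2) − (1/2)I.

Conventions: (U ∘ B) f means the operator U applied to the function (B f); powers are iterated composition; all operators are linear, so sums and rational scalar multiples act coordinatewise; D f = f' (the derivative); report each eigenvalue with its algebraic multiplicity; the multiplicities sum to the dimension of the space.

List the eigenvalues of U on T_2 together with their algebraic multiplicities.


image of 1: -1/2
image of cos x: (1/2)cos x
image of sin x: (1/2)sin x
image of cos 2x: (7/2)cos 2x
image of sin 2x: (7/2)sin 2x
the matrix is diagonal; its diagonal is (-1/2, 1/2, 1/2, 7/2, 7/2)
for a triangular matrix the eigenvalues are the diagonal entries, with algebraic multiplicity their repetition count

λ = -1/2 (multiplicity 1), λ = 1/2 (multiplicity 2), λ = 7/2 (multiplicity 2)
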